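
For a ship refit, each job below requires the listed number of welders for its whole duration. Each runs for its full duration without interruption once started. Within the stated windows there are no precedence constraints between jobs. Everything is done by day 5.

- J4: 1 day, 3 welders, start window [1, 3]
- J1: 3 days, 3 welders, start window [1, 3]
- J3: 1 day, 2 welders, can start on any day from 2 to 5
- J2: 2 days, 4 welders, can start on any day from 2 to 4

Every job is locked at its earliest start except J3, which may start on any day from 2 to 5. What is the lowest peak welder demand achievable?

J3@2: d1:6  d2:9  d3:7  d4:0  d5:0 → peak 9
J3@3: d1:6  d2:7  d3:9  d4:0  d5:0 → peak 9
J3@4: d1:6  d2:7  d3:7  d4:2  d5:0 → peak 7
J3@5: d1:6  d2:7  d3:7  d4:0  d5:2 → peak 7
Best is J3@4, peak 7.

7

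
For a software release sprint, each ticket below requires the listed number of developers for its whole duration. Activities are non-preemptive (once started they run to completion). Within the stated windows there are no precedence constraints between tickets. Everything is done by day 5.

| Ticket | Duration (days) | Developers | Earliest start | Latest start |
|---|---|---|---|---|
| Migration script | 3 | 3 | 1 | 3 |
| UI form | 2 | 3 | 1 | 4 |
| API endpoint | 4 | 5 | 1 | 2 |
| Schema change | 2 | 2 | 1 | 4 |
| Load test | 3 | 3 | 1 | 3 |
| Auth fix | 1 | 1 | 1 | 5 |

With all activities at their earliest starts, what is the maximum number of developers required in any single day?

Early-start schedule: Migration script@1, UI form@1, API endpoint@1, Schema change@1, Load test@1, Auth fix@1.
Load per day: day 1: 17, day 2: 16, day 3: 11, day 4: 5, day 5: 0.
Peak is 17.

17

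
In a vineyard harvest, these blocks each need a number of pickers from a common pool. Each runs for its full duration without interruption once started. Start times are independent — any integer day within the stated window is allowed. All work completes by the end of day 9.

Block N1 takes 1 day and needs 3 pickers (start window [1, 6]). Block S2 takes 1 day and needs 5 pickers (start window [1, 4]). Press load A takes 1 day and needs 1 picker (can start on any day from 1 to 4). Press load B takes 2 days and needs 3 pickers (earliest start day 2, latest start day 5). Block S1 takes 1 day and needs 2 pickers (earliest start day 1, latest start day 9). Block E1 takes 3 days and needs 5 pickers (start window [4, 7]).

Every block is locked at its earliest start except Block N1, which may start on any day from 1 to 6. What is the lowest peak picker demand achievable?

8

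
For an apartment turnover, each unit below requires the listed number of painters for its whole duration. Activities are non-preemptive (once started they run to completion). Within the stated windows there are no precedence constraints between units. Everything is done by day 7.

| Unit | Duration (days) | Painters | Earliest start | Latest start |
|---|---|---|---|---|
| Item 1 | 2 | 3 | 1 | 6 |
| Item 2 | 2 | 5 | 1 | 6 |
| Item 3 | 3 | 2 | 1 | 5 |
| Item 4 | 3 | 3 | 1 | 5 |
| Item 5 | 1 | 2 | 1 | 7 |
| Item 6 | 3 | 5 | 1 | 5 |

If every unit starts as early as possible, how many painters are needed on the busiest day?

20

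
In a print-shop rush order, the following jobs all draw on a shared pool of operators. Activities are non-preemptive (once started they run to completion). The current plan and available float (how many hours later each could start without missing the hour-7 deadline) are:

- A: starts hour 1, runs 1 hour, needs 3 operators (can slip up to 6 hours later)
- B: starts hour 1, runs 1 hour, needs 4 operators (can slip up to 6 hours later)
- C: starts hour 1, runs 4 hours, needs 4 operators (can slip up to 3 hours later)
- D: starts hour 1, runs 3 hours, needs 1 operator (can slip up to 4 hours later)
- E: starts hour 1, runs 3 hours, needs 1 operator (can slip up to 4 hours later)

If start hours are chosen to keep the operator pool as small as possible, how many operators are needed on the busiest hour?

Early-start (A@1, B@1, C@1, D@1, E@1) gives peak 13: h1:13  h2:6  h3:6  h4:4  h5:0  h6:0  h7:0.
Shift B→2, C→3, E→4.
Schedule A@1, B@2, C@3, D@1, E@4: h1:4  h2:5  h3:5  h4:5  h5:5  h6:5  h7:0 — peak 5.
Total operator-hours = 29 over 7 hours ⇒ peak ≥ ⌈29/7⌉ = 5, so 5 is optimal.

5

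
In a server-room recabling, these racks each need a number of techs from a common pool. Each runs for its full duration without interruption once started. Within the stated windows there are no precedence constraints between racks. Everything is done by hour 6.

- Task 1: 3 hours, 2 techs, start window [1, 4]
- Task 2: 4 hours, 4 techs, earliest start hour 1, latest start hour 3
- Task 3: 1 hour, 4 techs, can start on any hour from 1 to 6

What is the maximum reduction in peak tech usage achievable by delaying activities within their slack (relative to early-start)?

4

Early-start peak: h1:10  h2:6  h3:6  h4:4  h5:0  h6:0 ⇒ 10.
Leveled (Task 1@1, Task 2@1, Task 3@5): h1:6  h2:6  h3:6  h4:4  h5:4  h6:0 ⇒ 6.
Reduction 10 − 6 = 4.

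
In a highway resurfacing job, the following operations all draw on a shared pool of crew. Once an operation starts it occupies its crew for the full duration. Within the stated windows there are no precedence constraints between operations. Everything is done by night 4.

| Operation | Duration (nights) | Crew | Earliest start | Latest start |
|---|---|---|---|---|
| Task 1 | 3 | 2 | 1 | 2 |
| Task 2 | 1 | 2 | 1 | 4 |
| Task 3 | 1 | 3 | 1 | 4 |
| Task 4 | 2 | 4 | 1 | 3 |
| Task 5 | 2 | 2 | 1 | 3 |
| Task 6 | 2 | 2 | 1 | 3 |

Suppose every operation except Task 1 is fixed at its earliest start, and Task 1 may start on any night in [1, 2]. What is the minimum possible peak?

13

Task 1@1: n1:15  n2:10  n3:2  n4:0 → peak 15
Task 1@2: n1:13  n2:10  n3:2  n4:2 → peak 13
Best is Task 1@2, peak 13.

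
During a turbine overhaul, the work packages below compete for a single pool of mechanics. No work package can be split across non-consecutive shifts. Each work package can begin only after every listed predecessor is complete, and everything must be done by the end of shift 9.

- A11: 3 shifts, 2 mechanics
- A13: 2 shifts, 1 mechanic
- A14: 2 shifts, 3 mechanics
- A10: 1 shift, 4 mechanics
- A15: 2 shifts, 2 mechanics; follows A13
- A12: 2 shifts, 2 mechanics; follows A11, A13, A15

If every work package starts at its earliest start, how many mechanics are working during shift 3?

At early start, shift 3 has: A11, A15.
Demand: 2 + 2 = 4.

4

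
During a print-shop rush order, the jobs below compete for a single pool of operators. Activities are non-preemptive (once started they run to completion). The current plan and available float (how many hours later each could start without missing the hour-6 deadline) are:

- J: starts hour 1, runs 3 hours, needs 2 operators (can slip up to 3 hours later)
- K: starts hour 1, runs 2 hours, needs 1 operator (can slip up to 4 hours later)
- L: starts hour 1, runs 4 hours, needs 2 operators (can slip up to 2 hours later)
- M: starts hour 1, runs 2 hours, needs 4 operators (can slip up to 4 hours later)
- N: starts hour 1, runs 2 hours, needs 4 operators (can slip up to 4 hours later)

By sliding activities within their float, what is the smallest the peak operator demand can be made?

6

Early-start (J@1, K@1, L@1, M@1, N@1) gives peak 13: h1:13  h2:13  h3:4  h4:2  h5:0  h6:0.
Shift K→3, L→3, N→5.
Schedule J@1, K@3, L@3, M@1, N@5: h1:6  h2:6  h3:5  h4:3  h5:6  h6:6 — peak 6.
Total operator-hours = 32 over 6 hours ⇒ peak ≥ ⌈32/6⌉ = 6, so 6 is optimal.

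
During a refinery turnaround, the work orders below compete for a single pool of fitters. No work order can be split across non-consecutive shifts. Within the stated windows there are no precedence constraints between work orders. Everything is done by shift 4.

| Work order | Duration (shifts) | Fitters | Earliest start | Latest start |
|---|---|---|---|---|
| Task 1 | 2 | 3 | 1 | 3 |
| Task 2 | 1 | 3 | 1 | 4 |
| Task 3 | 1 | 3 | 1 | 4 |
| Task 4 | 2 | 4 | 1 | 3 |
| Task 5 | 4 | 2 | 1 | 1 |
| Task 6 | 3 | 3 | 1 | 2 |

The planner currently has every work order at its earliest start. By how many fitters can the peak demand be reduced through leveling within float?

7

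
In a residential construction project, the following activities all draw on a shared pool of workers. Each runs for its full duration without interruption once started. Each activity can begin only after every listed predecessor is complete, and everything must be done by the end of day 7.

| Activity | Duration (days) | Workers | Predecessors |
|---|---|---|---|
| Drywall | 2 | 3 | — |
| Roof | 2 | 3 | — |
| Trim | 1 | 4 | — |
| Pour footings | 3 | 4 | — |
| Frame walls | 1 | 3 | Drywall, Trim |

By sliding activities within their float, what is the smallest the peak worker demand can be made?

6

Early-start (Drywall@1, Roof@1, Trim@1, Pour footings@1, Frame walls@3) gives peak 14: d1:14  d2:10  d3:7  d4:0  d5:0  d6:0  d7:0.
Shift Trim→3, Pour footings→4, Frame walls→7.
Schedule Drywall@1, Roof@1, Trim@3, Pour footings@4, Frame walls@7: d1:6  d2:6  d3:4  d4:4  d5:4  d6:4  d7:3 — peak 6.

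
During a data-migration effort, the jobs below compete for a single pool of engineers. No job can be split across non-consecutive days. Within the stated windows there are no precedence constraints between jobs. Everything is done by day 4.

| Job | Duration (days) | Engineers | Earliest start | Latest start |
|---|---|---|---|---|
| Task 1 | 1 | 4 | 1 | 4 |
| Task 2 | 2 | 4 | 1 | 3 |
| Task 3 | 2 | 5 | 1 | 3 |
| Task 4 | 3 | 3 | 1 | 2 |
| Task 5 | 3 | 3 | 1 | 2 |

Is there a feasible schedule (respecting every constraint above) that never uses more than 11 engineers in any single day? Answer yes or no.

Schedule Task 1@1, Task 2@1, Task 3@3, Task 4@1, Task 5@2: d1:11  d2:10  d3:11  d4:8 — peak 11 ≤ 11.

yes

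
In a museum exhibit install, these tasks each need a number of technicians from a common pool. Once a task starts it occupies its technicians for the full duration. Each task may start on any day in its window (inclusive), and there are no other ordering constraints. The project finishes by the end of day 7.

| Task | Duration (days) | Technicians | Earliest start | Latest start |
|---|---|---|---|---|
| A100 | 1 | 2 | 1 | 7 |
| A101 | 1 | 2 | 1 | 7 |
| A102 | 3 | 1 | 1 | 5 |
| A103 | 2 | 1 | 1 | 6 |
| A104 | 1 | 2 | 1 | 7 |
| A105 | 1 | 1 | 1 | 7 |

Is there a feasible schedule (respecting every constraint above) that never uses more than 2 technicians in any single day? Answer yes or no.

Schedule A100@1, A101@2, A102@3, A103@3, A104@6, A105@5: d1:2  d2:2  d3:2  d4:2  d5:2  d6:2  d7:0 — peak 2 ≤ 2.

yes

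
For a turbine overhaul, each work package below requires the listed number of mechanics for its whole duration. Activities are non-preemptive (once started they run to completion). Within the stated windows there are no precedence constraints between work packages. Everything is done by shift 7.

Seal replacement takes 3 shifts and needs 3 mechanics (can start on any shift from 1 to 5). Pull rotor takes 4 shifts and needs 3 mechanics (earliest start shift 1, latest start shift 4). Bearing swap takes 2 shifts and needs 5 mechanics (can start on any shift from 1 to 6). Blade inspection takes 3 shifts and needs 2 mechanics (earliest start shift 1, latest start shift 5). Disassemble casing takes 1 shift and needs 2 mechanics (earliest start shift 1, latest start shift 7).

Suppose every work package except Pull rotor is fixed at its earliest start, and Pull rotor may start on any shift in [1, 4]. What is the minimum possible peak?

Pull rotor@1: s1:15  s2:13  s3:8  s4:3  s5:0  s6:0  s7:0 → peak 15
Pull rotor@2: s1:12  s2:13  s3:8  s4:3  s5:3  s6:0  s7:0 → peak 13
Pull rotor@3: s1:12  s2:10  s3:8  s4:3  s5:3  s6:3  s7:0 → peak 12
Pull rotor@4: s1:12  s2:10  s3:5  s4:3  s5:3  s6:3  s7:3 → peak 12
Best is Pull rotor@3, peak 12.

12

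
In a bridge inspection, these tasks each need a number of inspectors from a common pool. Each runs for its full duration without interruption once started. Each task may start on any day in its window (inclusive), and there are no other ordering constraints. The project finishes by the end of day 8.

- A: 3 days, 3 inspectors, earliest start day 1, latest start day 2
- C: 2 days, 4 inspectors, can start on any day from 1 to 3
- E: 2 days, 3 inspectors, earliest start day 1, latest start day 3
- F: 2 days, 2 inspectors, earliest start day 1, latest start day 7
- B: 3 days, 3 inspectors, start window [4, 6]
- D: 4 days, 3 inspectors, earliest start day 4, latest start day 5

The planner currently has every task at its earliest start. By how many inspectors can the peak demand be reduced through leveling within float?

Early-start peak: d1:12  d2:12  d3:3  d4:6  d5:6  d6:6  d7:3  d8:0 ⇒ 12.
Leveled (A@1, C@1, E@3, F@4, B@6, D@5): d1:7  d2:7  d3:6  d4:5  d5:5  d6:6  d7:6  d8:6 ⇒ 7.
Reduction 12 − 7 = 5.

5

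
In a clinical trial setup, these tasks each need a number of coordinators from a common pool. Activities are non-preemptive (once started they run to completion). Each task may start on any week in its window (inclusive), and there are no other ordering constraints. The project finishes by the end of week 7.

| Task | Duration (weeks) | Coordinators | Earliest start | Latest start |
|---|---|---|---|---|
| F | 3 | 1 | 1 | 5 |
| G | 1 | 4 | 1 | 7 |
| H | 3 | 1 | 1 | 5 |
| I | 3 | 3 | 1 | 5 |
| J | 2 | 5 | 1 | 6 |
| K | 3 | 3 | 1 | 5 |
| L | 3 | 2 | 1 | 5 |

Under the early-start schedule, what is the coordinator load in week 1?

19

At early start, week 1 has: F, G, H, I, J, K, L.
Demand: 1 + 4 + 1 + 3 + 5 + 3 + 2 = 19.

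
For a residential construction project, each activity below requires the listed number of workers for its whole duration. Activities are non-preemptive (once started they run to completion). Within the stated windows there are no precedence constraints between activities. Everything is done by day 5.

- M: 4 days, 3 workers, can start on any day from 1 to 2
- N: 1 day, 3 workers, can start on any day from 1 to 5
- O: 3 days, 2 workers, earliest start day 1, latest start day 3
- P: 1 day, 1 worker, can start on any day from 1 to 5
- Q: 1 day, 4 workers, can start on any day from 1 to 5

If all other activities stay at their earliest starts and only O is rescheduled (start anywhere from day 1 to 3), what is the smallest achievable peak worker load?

O@1: d1:13  d2:5  d3:5  d4:3  d5:0 → peak 13
O@2: d1:11  d2:5  d3:5  d4:5  d5:0 → peak 11
O@3: d1:11  d2:3  d3:5  d4:5  d5:2 → peak 11
Best is O@2, peak 11.

11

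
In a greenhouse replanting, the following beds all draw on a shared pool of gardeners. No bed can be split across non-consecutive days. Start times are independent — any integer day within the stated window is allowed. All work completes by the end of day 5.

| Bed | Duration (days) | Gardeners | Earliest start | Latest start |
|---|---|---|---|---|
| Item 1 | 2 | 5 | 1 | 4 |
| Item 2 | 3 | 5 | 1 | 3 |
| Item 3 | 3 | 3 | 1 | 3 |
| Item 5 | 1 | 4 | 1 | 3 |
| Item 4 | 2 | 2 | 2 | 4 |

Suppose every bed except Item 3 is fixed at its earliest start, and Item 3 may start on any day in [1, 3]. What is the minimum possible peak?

Item 3@1: d1:17  d2:15  d3:10  d4:0  d5:0 → peak 17
Item 3@2: d1:14  d2:15  d3:10  d4:3  d5:0 → peak 15
Item 3@3: d1:14  d2:12  d3:10  d4:3  d5:3 → peak 14
Best is Item 3@3, peak 14.

14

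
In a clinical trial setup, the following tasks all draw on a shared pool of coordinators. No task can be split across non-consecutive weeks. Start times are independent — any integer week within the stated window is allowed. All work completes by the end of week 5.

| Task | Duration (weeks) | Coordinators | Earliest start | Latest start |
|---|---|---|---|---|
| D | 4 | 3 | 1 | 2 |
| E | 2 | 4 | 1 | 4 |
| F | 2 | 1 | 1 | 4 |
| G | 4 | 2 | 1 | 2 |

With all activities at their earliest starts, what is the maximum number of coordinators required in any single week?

10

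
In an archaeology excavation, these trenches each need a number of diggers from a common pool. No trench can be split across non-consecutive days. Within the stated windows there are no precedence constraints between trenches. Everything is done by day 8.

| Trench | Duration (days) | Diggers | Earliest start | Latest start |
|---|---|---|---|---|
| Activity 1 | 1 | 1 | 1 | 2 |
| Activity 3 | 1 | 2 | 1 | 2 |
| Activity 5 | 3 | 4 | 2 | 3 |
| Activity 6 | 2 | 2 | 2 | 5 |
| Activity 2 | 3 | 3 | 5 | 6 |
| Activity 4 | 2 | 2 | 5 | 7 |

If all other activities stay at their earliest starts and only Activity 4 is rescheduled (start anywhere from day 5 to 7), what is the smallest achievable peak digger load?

6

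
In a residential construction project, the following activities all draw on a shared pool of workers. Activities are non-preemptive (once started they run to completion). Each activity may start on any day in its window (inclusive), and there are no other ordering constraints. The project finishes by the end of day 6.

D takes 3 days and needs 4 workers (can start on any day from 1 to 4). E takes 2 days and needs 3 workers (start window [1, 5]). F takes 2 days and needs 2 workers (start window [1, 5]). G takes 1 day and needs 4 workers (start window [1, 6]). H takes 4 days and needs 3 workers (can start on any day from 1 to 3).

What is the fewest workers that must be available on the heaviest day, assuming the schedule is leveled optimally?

Early-start (D@1, E@1, F@1, G@1, H@1) gives peak 16: d1:16  d2:12  d3:7  d4:3  d5:0  d6:0.
Shift F→4, G→6, H→3.
Schedule D@1, E@1, F@4, G@6, H@3: d1:7  d2:7  d3:7  d4:5  d5:5  d6:7 — peak 7.
Total worker-days = 38 over 6 days ⇒ peak ≥ ⌈38/6⌉ = 7, so 7 is optimal.

7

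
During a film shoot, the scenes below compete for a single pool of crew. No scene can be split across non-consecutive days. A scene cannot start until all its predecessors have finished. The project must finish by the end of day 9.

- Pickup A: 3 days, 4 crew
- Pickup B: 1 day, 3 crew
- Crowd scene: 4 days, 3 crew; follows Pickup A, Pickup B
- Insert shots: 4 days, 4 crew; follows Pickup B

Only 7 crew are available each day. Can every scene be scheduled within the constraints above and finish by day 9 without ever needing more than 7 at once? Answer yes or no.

yes

Schedule Pickup A@1, Pickup B@1, Crowd scene@4, Insert shots@4: d1:7  d2:4  d3:4  d4:7  d5:7  d6:7  d7:7  d8:0  d9:0 — peak 7 ≤ 7.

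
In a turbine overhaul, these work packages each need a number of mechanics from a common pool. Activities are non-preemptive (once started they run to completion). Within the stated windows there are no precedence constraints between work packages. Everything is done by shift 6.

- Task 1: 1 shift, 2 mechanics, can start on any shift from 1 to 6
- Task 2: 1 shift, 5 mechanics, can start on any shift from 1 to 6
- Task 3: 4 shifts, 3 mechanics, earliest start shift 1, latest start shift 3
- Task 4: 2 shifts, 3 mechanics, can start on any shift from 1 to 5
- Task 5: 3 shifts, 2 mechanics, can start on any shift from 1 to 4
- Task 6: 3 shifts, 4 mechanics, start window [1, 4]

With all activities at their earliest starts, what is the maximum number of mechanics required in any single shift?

19

Early-start schedule: Task 1@1, Task 2@1, Task 3@1, Task 4@1, Task 5@1, Task 6@1.
Load per shift: shift 1: 19, shift 2: 12, shift 3: 9, shift 4: 3, shift 5: 0, shift 6: 0.
Peak is 19.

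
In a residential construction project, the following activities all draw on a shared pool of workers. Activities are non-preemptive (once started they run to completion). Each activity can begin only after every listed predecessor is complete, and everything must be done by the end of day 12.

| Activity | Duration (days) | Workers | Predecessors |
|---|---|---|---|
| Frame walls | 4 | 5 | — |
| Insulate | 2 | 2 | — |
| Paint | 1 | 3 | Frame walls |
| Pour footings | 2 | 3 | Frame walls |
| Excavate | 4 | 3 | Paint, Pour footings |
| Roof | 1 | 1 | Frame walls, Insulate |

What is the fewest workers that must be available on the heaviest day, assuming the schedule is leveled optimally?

5

Early-start (Frame walls@1, Insulate@1, Paint@5, Pour footings@5, Excavate@7, Roof@5) gives peak 7: d1:7  d2:7  d3:5  d4:5  d5:7  d6:3  d7:3  d8:3  d9:3  d10:3  d11:0  d12:0.
Shift Insulate→5, Pour footings→6, Excavate→8, Roof→7.
Schedule Frame walls@1, Insulate@5, Paint@5, Pour footings@6, Excavate@8, Roof@7: d1:5  d2:5  d3:5  d4:5  d5:5  d6:5  d7:4  d8:3  d9:3  d10:3  d11:3  d12:0 — peak 5.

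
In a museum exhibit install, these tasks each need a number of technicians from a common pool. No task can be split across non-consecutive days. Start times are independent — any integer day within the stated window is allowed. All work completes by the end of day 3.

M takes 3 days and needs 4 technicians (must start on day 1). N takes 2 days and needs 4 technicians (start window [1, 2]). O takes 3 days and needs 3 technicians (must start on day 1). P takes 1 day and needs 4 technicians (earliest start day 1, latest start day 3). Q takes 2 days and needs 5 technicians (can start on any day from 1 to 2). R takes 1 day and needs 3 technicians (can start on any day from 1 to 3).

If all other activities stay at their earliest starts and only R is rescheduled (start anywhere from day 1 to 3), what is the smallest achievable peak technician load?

R@1: d1:23  d2:16  d3:7 → peak 23
R@2: d1:20  d2:19  d3:7 → peak 20
R@3: d1:20  d2:16  d3:10 → peak 20
Best is R@2, peak 20.

20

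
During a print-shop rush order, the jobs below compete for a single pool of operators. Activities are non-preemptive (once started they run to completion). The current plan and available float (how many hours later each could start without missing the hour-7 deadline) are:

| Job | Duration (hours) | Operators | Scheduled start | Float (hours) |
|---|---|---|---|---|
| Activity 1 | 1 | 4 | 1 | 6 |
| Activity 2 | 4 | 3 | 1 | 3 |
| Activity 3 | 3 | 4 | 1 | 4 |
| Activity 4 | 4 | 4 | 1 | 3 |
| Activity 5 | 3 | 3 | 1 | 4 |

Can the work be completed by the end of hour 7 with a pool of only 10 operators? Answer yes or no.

Schedule Activity 1@1, Activity 2@1, Activity 3@5, Activity 4@2, Activity 5@1: h1:10  h2:10  h3:10  h4:7  h5:8  h6:4  h7:4 — peak 10 ≤ 10.

yes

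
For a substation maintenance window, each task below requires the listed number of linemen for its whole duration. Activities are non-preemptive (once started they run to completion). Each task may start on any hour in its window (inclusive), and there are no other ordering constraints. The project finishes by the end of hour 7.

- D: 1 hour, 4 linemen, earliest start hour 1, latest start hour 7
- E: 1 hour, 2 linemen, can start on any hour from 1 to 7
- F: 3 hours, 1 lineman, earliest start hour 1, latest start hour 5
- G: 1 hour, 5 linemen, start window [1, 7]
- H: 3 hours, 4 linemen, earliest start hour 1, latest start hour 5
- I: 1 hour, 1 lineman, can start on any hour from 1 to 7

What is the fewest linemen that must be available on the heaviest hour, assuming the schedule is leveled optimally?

Early-start (D@1, E@1, F@1, G@1, H@1, I@1) gives peak 17: h1:17  h2:5  h3:5  h4:0  h5:0  h6:0  h7:0.
Shift E→2, G→4, H→5, I→2.
Schedule D@1, E@2, F@1, G@4, H@5, I@2: h1:5  h2:4  h3:1  h4:5  h5:4  h6:4  h7:4 — peak 5.

5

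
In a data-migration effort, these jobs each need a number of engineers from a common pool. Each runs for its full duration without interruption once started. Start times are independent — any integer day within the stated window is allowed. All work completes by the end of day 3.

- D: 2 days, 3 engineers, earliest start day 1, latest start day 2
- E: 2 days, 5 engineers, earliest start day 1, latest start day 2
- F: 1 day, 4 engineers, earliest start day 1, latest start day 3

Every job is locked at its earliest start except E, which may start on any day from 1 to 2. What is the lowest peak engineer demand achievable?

8

E@1: d1:12  d2:8  d3:0 → peak 12
E@2: d1:7  d2:8  d3:5 → peak 8
Best is E@2, peak 8.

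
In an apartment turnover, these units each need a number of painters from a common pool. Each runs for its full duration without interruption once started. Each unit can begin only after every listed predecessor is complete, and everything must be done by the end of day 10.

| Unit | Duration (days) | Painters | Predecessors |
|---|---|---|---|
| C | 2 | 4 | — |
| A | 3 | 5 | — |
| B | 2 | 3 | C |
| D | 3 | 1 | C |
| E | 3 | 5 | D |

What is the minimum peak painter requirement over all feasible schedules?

6

Early-start (C@1, A@1, B@3, D@3, E@6) gives peak 9: d1:9  d2:9  d3:9  d4:4  d5:1  d6:5  d7:5  d8:5  d9:0  d10:0.
Shift A→3, B→6, E→8.
Schedule C@1, A@3, B@6, D@3, E@8: d1:4  d2:4  d3:6  d4:6  d5:6  d6:3  d7:3  d8:5  d9:5  d10:5 — peak 6.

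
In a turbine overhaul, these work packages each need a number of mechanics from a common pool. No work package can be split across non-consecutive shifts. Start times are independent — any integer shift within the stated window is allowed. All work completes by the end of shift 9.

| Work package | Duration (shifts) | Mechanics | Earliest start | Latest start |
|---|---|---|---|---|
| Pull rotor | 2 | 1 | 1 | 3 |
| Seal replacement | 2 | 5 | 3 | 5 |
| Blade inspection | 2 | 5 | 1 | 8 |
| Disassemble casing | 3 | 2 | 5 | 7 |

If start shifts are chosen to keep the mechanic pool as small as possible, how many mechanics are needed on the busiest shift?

Early-start (Pull rotor@1, Seal replacement@3, Blade inspection@1, Disassemble casing@5) gives peak 6: s1:6  s2:6  s3:5  s4:5  s5:2  s6:2  s7:2  s8:0  s9:0.
Shift Blade inspection→5, Disassemble casing→7.
Schedule Pull rotor@1, Seal replacement@3, Blade inspection@5, Disassemble casing@7: s1:1  s2:1  s3:5  s4:5  s5:5  s6:5  s7:2  s8:2  s9:2 — peak 5.

5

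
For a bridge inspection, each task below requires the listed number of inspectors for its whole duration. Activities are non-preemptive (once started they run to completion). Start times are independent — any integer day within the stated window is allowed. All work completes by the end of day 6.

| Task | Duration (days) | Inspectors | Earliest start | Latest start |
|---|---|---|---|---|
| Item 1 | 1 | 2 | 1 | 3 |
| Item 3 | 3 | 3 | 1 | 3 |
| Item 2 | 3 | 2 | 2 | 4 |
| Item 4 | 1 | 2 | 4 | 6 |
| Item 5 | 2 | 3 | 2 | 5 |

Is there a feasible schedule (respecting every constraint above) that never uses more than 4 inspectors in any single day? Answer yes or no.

Total inspector-days = 25; over 6 days the average is 25/6 > 4, so some day must exceed 4.

no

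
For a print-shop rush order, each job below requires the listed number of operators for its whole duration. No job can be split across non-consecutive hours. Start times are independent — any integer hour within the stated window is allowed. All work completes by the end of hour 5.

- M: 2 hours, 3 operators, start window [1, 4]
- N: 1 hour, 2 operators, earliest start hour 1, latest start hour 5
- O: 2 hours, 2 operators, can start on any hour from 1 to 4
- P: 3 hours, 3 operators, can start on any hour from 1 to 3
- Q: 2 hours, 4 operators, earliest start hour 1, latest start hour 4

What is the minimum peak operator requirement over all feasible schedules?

Early-start (M@1, N@1, O@1, P@1, Q@1) gives peak 14: h1:14  h2:12  h3:3  h4:0  h5:0.
Shift N→3, O→4, Q→4.
Schedule M@1, N@3, O@4, P@1, Q@4: h1:6  h2:6  h3:5  h4:6  h5:6 — peak 6.
Total operator-hours = 29 over 5 hours ⇒ peak ≥ ⌈29/5⌉ = 6, so 6 is optimal.

6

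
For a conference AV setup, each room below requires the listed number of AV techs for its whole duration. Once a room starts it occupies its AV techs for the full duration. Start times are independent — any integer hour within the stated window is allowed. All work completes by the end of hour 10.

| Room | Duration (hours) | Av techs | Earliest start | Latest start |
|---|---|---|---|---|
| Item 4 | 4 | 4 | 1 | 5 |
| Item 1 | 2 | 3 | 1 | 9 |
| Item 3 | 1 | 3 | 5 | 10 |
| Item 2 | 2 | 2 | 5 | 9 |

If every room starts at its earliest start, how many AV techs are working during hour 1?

At early start, hour 1 has: Item 4, Item 1.
Demand: 4 + 3 = 7.

7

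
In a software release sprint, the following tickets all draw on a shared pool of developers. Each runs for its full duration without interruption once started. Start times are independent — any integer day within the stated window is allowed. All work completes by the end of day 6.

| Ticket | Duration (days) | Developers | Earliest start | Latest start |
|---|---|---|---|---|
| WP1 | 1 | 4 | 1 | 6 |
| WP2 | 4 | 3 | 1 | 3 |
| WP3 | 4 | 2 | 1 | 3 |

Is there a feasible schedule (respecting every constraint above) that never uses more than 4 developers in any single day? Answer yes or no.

The minimum achievable peak is 5; 4 < 5, so no feasible schedule stays within the cap.

no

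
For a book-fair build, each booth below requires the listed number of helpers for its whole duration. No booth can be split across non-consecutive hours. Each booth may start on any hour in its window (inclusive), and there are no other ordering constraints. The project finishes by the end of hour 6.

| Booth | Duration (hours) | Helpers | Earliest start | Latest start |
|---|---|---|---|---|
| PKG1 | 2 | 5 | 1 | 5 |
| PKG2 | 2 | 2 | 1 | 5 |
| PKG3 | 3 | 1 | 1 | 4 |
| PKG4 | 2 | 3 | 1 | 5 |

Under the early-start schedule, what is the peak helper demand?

11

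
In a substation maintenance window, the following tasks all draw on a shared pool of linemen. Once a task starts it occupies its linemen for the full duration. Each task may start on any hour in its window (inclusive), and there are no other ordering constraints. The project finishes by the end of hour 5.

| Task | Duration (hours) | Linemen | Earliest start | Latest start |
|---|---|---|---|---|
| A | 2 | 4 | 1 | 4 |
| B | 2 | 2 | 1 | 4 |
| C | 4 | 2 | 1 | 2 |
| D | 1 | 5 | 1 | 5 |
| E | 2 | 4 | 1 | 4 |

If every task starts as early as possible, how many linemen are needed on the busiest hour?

Early-start schedule: A@1, B@1, C@1, D@1, E@1.
Load per hour: hour 1: 17, hour 2: 12, hour 3: 2, hour 4: 2, hour 5: 0.
Peak is 17.

17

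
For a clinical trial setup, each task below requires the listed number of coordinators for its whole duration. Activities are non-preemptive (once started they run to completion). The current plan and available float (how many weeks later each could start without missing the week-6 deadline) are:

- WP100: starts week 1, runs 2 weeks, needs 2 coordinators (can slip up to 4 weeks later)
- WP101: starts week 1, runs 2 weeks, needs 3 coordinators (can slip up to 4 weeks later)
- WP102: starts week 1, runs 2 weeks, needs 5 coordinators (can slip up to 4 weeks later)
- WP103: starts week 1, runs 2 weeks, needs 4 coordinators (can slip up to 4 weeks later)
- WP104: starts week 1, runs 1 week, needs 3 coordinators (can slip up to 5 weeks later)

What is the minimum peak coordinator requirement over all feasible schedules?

6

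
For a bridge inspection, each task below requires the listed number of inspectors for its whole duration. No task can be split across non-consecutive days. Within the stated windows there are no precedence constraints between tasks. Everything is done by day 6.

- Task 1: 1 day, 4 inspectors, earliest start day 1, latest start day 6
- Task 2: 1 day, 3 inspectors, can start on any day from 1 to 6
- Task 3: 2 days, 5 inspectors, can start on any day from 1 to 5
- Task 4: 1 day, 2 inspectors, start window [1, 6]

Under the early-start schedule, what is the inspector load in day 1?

At early start, day 1 has: Task 1, Task 2, Task 3, Task 4.
Demand: 4 + 3 + 5 + 2 = 14.

14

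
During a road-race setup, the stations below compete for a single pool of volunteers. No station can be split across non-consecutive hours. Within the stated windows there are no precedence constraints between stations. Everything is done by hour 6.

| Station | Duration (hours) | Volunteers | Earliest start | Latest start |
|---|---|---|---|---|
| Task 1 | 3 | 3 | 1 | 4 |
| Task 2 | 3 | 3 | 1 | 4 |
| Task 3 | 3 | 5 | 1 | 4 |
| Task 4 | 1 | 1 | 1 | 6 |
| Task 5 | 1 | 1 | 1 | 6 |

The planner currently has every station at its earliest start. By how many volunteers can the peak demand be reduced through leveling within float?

Early-start peak: h1:13  h2:11  h3:11  h4:0  h5:0  h6:0 ⇒ 13.
Leveled (Task 1@1, Task 2@1, Task 3@4, Task 4@4, Task 5@5): h1:6  h2:6  h3:6  h4:6  h5:6  h6:5 ⇒ 6.
Reduction 13 − 6 = 7.

7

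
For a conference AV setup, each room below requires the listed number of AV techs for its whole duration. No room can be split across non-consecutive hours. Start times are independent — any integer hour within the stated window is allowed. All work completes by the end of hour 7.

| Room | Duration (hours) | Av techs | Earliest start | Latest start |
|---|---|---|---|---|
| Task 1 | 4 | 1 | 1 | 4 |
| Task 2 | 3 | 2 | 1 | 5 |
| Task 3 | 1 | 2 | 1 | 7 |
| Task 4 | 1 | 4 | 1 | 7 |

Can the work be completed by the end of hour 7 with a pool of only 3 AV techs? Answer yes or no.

The minimum achievable peak is 4; 3 < 4, so no feasible schedule stays within the cap.

no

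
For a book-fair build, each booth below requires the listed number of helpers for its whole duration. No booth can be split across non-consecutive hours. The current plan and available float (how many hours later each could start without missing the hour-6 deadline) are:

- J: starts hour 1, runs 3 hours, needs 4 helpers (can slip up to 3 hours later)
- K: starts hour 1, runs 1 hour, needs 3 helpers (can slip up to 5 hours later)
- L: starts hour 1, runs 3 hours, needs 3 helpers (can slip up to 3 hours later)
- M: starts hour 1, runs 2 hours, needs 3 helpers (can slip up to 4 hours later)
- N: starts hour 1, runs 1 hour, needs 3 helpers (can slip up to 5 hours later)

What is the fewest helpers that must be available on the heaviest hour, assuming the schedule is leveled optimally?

Early-start (J@1, K@1, L@1, M@1, N@1) gives peak 16: h1:16  h2:10  h3:7  h4:0  h5:0  h6:0.
Shift L→2, M→4, N→5.
Schedule J@1, K@1, L@2, M@4, N@5: h1:7  h2:7  h3:7  h4:6  h5:6  h6:0 — peak 7.

7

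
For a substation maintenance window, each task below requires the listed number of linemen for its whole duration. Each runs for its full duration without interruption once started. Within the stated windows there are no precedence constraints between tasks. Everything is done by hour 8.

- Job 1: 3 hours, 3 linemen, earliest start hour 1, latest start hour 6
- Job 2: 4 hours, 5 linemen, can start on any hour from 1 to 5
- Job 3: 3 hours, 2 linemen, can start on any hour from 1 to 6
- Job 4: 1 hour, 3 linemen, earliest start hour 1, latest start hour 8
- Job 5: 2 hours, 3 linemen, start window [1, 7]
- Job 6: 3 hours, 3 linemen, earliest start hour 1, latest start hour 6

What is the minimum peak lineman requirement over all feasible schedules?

Early-start (Job 1@1, Job 2@1, Job 3@1, Job 4@1, Job 5@1, Job 6@1) gives peak 19: h1:19  h2:16  h3:13  h4:5  h5:0  h6:0  h7:0  h8:0.
Shift Job 3→4, Job 4→5, Job 5→5, Job 6→6.
Schedule Job 1@1, Job 2@1, Job 3@4, Job 4@5, Job 5@5, Job 6@6: h1:8  h2:8  h3:8  h4:7  h5:8  h6:8  h7:3  h8:3 — peak 8.

8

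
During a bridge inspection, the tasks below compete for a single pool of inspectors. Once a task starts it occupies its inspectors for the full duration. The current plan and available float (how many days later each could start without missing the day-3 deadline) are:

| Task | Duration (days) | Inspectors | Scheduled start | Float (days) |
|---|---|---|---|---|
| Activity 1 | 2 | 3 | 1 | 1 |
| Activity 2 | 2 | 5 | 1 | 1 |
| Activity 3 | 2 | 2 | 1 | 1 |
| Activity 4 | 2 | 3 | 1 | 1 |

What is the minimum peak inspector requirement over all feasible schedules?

13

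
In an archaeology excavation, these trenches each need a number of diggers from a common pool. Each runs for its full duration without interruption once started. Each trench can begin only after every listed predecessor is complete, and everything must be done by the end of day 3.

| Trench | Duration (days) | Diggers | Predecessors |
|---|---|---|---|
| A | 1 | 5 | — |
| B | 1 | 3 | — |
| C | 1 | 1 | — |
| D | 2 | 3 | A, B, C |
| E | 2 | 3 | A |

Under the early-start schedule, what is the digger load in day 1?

9

At early start, day 1 has: A, B, C.
Demand: 5 + 3 + 1 = 9.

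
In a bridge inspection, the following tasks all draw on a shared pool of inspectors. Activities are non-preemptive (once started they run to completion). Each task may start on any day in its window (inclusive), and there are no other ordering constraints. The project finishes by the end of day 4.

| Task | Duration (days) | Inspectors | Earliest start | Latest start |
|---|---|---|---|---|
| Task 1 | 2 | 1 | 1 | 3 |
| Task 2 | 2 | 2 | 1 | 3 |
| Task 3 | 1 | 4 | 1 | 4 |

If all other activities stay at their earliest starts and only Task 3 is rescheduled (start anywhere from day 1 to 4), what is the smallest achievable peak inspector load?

Task 3@1: d1:7  d2:3  d3:0  d4:0 → peak 7
Task 3@2: d1:3  d2:7  d3:0  d4:0 → peak 7
Task 3@3: d1:3  d2:3  d3:4  d4:0 → peak 4
Task 3@4: d1:3  d2:3  d3:0  d4:4 → peak 4
Best is Task 3@3, peak 4.

4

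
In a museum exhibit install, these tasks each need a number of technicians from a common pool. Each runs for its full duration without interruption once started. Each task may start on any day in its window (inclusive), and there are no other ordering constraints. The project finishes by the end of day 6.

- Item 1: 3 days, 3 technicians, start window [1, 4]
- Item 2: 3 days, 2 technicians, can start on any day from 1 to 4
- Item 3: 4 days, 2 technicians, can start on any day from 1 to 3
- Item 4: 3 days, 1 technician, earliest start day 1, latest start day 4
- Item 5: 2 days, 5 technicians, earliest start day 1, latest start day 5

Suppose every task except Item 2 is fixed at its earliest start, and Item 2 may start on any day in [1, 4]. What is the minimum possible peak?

11

Item 2@1: d1:13  d2:13  d3:8  d4:2  d5:0  d6:0 → peak 13
Item 2@2: d1:11  d2:13  d3:8  d4:4  d5:0  d6:0 → peak 13
Item 2@3: d1:11  d2:11  d3:8  d4:4  d5:2  d6:0 → peak 11
Item 2@4: d1:11  d2:11  d3:6  d4:4  d5:2  d6:2 → peak 11
Best is Item 2@3, peak 11.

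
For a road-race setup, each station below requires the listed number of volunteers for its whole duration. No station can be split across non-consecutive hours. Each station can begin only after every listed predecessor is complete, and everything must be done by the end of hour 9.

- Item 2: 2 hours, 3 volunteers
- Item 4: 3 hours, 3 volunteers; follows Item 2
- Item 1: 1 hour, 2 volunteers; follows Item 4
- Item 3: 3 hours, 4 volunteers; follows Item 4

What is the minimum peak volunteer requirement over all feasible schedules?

4

Early-start (Item 2@1, Item 4@3, Item 1@6, Item 3@6) gives peak 6: h1:3  h2:3  h3:3  h4:3  h5:3  h6:6  h7:4  h8:4  h9:0.
Shift Item 3→7.
Schedule Item 2@1, Item 4@3, Item 1@6, Item 3@7: h1:3  h2:3  h3:3  h4:3  h5:3  h6:2  h7:4  h8:4  h9:4 — peak 4.
Total volunteer-hours = 29 over 9 hours ⇒ peak ≥ ⌈29/9⌉ = 4, so 4 is optimal.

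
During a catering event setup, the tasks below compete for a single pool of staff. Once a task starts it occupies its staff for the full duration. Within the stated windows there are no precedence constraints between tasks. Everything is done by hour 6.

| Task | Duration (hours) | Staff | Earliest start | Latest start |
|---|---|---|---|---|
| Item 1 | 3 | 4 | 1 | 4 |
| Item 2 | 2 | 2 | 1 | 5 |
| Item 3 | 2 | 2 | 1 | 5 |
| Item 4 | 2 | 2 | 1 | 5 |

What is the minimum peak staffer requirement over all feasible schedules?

6

Early-start (Item 1@1, Item 2@1, Item 3@1, Item 4@1) gives peak 10: h1:10  h2:10  h3:4  h4:0  h5:0  h6:0.
Shift Item 3→3, Item 4→4.
Schedule Item 1@1, Item 2@1, Item 3@3, Item 4@4: h1:6  h2:6  h3:6  h4:4  h5:2  h6:0 — peak 6.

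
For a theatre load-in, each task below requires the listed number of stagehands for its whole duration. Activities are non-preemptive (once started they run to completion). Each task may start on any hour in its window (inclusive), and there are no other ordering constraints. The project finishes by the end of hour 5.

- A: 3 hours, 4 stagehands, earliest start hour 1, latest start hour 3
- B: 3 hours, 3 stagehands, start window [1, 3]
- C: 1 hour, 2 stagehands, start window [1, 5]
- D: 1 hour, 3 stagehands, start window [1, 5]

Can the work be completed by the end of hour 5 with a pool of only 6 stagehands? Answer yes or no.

The minimum achievable peak is 7; 6 < 7, so no feasible schedule stays within the cap.

no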